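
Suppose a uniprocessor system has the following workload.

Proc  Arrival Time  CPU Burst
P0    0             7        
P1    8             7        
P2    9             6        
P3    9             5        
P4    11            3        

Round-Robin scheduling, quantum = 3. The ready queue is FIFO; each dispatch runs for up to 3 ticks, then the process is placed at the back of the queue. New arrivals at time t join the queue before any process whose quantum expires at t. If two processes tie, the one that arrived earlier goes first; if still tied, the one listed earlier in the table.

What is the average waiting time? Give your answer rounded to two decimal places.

Schedule: | P0 0-7 | idle 7-8 | P1 8-11 | P2 11-14 | P3 14-17 | P4 17-20 | P1 20-23 | P2 23-26 | P3 26-28 | P1 28-29 |
Completion: P0=7  P1=29  P2=26  P3=28  P4=20
Turnaround (C−A): P0=7  P1=21  P2=17  P3=19  P4=9
Waiting times: P0=0, P1=14, P2=11, P3=14, P4=6
Average waiting = (0+14+11+14+6) / 5 = 45/5 = 9.00

9.00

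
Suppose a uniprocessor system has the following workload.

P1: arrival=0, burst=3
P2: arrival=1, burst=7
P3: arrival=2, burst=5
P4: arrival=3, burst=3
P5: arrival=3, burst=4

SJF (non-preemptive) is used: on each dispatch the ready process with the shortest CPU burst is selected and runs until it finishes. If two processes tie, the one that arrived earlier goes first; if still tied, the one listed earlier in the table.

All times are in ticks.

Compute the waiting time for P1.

Schedule: | P1 0-3 | P4 3-6 | P5 6-10 | P3 10-15 | P2 15-22 |
Completion: P1=3  P2=22  P3=15  P4=6  P5=10
Waiting(P1) = turnaround − burst = 3 − 3 = 0

0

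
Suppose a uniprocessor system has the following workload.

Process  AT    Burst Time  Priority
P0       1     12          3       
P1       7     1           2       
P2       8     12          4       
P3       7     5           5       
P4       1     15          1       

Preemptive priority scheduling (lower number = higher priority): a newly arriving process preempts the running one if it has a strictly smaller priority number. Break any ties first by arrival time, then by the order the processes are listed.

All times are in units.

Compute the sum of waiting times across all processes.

Gantt: | idle 0-1 | P4 1-16 | P1 16-17 | P0 17-29 | P2 29-41 | P3 41-46 |
Completion: P0=29  P1=17  P2=41  P3=46  P4=16
Turnaround (C−A): P0=28  P1=10  P2=33  P3=39  P4=15
Waiting = turnaround − burst: P0=16, P1=9, P2=21, P3=34, P4=0
Total waiting = 16 + 9 + 21 + 34 + 0 = 80

80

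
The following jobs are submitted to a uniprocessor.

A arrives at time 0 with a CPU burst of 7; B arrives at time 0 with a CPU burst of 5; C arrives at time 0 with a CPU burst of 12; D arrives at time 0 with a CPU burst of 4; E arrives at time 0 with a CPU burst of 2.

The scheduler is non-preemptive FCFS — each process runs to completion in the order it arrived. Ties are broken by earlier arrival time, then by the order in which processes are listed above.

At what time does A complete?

Gantt: | A 0-7 | B 7-12 | C 12-24 | D 24-28 | E 28-30 |
Completion: A=7  B=12  C=24  D=28  E=30
Turnaround (C−A): A=7  B=12  C=24  D=28  E=30

7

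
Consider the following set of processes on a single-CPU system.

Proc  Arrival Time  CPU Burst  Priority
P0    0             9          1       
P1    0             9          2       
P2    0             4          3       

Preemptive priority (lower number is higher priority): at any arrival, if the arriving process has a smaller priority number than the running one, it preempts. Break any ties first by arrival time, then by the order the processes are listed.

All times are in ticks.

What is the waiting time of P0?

0

Gantt: | P0 0-9 | P1 9-18 | P2 18-22 |
Completion: P0=9  P1=18  P2=22
Turnaround (C−A): P0=9  P1=18  P2=22
Waiting(P0) = turnaround − burst = 9 − 9 = 0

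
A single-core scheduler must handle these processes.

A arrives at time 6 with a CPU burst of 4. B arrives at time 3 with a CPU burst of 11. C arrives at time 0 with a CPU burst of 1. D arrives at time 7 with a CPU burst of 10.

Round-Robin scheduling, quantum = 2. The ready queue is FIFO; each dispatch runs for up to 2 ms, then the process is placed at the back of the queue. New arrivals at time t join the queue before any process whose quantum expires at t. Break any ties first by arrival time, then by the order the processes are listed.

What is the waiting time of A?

5

Schedule: | C 0-1 | idle 1-3 | B 3-7 | A 7-9 | D 9-11 | B 11-13 | A 13-15 | D 15-17 | B 17-19 | D 19-21 | B 21-23 | D 23-25 | B 25-26 | D 26-28 |
Completion: A=15  B=26  C=1  D=28
Turnaround (C−A): A=9  B=23  C=1  D=21
Waiting(A) = turnaround − burst = 9 − 4 = 5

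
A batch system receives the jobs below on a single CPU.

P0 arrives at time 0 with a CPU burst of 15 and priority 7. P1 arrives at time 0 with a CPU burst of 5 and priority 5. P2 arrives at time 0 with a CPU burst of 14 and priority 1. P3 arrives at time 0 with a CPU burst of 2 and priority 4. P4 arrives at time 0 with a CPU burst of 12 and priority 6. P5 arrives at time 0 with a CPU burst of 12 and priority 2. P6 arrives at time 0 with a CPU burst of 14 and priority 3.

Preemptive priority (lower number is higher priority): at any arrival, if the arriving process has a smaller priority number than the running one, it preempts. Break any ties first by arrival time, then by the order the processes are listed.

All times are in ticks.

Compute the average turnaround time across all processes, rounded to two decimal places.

Schedule: | P2 0-14 | P5 14-26 | P6 26-40 | P3 40-42 | P1 42-47 | P4 47-59 | P0 59-74 |
Completion: P0=74  P1=47  P2=14  P3=42  P4=59  P5=26  P6=40
Turnaround (C−A): P0=74  P1=47  P2=14  P3=42  P4=59  P5=26  P6=40
Turnaround times: P0=74, P1=47, P2=14, P3=42, P4=59, P5=26, P6=40
Average turnaround = (74+47+14+42+59+26+40) / 7 = 302/7 = 43.14

43.14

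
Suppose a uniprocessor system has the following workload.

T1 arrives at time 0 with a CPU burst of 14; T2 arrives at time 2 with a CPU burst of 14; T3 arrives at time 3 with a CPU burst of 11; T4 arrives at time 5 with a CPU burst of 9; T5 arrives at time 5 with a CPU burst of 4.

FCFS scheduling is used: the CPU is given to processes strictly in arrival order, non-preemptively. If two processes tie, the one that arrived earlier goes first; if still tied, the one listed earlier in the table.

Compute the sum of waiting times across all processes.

Schedule: | T1 0-14 | T2 14-28 | T3 28-39 | T4 39-48 | T5 48-52 |
Completion: T1=14  T2=28  T3=39  T4=48  T5=52
Waiting = turnaround − burst: T1=0, T2=12, T3=25, T4=34, T5=43
Total waiting = 0 + 12 + 25 + 34 + 43 = 114

114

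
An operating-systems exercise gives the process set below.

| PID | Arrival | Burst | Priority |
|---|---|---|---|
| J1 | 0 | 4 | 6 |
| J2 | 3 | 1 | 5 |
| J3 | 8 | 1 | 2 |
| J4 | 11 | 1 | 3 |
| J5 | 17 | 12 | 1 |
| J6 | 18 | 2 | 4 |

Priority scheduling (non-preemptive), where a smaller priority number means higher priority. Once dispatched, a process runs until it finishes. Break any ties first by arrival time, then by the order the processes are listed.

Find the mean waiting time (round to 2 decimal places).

Gantt: | J1 0-4 | J2 4-5 | idle 5-8 | J3 8-9 | idle 9-11 | J4 11-12 | idle 12-17 | J5 17-29 | J6 29-31 |
Completion: J1=4  J2=5  J3=9  J4=12  J5=29  J6=31
Waiting times: J1=0, J2=1, J3=0, J4=0, J5=0, J6=11
Average waiting = (0+1+0+0+0+11) / 6 = 12/6 = 2.00

2.00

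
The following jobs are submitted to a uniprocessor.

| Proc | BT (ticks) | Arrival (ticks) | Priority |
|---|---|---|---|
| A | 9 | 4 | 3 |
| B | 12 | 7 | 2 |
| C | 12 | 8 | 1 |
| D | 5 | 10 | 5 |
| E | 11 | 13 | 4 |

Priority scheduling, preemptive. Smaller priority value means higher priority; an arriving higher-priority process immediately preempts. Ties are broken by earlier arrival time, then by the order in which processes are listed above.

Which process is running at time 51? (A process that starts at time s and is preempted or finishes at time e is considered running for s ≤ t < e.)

Gantt: | idle 0-4 | A 4-7 | B 7-8 | C 8-20 | B 20-31 | A 31-37 | E 37-48 | D 48-53 |
Completion: A=37  B=31  C=20  D=53  E=48

D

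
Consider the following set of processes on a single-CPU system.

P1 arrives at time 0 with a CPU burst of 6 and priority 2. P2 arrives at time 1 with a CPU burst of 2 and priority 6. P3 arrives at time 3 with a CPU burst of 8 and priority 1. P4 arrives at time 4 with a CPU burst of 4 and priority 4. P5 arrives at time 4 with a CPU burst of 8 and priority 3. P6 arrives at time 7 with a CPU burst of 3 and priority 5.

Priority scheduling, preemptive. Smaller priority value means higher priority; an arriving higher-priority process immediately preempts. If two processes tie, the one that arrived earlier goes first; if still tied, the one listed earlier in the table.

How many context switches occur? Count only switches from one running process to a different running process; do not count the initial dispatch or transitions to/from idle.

Gantt: | P1 0-3 | P3 3-11 | P1 11-14 | P5 14-22 | P4 22-26 | P6 26-29 | P2 29-31 |
Completion: P1=14  P2=31  P3=11  P4=26  P5=22  P6=29
Turnaround (C−A): P1=14  P2=30  P3=8  P4=22  P5=18  P6=22

6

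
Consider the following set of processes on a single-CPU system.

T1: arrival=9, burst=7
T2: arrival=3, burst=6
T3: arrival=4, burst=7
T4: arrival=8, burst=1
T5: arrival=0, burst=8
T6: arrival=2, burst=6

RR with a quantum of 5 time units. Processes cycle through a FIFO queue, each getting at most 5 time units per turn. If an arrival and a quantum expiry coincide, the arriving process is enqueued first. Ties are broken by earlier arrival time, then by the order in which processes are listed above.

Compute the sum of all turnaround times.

150

Gantt: | T5 0-5 | T6 5-10 | T2 10-15 | T3 15-20 | T5 20-23 | T4 23-24 | T1 24-29 | T6 29-30 | T2 30-31 | T3 31-33 | T1 33-35 |
Completion: T1=35  T2=31  T3=33  T4=24  T5=23  T6=30
Turnaround (C−A): T1=26  T2=28  T3=29  T4=16  T5=23  T6=28
Turnaround = completion − arrival: T1=26, T2=28, T3=29, T4=16, T5=23, T6=28
Total turnaround = 26 + 28 + 29 + 16 + 23 + 28 = 150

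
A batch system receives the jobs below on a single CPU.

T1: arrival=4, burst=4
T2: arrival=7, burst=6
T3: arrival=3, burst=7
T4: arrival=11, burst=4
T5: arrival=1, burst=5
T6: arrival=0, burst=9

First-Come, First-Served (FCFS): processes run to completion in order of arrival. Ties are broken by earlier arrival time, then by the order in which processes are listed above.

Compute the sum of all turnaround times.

Gantt: | T6 0-9 | T5 9-14 | T3 14-21 | T1 21-25 | T2 25-31 | T4 31-35 |
Completion: T1=25  T2=31  T3=21  T4=35  T5=14  T6=9
Turnaround (C−A): T1=21  T2=24  T3=18  T4=24  T5=13  T6=9
Turnaround = completion − arrival: T1=21, T2=24, T3=18, T4=24, T5=13, T6=9
Total turnaround = 21 + 24 + 18 + 24 + 13 + 9 = 109

109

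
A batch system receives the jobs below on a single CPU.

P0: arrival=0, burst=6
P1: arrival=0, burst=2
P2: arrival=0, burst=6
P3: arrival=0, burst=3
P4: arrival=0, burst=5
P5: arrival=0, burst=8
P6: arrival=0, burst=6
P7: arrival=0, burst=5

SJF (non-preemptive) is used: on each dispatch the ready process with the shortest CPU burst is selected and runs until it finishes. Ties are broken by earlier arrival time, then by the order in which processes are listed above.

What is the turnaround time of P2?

27

Timeline: | P1 0-2 | P3 2-5 | P4 5-10 | P7 10-15 | P0 15-21 | P2 21-27 | P6 27-33 | P5 33-41 |
Completion: P0=21  P1=2  P2=27  P3=5  P4=10  P5=41  P6=33  P7=15
Turnaround (C−A): P0=21  P1=2  P2=27  P3=5  P4=10  P5=41  P6=33  P7=15
Turnaround(P2) = completion − arrival = 27 − 0 = 27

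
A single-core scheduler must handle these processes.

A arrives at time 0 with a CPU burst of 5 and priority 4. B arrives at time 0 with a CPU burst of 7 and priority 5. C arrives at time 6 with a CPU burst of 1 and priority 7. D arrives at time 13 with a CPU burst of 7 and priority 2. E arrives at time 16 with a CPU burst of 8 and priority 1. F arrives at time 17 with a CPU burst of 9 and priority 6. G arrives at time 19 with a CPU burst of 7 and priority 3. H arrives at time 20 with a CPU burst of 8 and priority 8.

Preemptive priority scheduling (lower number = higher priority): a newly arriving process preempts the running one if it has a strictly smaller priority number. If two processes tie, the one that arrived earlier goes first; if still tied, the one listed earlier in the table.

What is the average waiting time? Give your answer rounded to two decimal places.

Timeline: | A 0-5 | B 5-12 | C 12-13 | D 13-16 | E 16-24 | D 24-28 | G 28-35 | F 35-44 | H 44-52 |
Completion: A=5  B=12  C=13  D=28  E=24  F=44  G=35  H=52
Turnaround (C−A): A=5  B=12  C=7  D=15  E=8  F=27  G=16  H=32
Waiting times: A=0, B=5, C=6, D=8, E=0, F=18, G=9, H=24
Average waiting = (0+5+6+8+0+18+9+24) / 8 = 70/8 = 8.75

8.75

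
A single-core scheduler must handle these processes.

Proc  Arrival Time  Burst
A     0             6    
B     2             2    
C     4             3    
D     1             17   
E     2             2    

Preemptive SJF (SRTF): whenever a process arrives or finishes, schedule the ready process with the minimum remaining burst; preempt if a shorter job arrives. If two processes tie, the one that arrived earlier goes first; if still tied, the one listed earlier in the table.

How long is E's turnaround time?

4

Timeline: | A 0-2 | B 2-4 | E 4-6 | C 6-9 | A 9-13 | D 13-30 |
Completion: A=13  B=4  C=9  D=30  E=6
Turnaround (C−A): A=13  B=2  C=5  D=29  E=4
Turnaround(E) = completion − arrival = 6 − 2 = 4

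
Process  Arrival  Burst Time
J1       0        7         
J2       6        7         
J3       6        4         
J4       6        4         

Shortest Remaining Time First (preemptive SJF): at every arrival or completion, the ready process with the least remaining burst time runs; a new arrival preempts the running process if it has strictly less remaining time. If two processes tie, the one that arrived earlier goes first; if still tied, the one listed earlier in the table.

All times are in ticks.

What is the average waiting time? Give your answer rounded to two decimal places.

3.75

Gantt: | J1 0-7 | J3 7-11 | J4 11-15 | J2 15-22 |
Completion: J1=7  J2=22  J3=11  J4=15
Waiting times: J1=0, J2=9, J3=1, J4=5
Average waiting = (0+9+1+5) / 4 = 15/4 = 3.75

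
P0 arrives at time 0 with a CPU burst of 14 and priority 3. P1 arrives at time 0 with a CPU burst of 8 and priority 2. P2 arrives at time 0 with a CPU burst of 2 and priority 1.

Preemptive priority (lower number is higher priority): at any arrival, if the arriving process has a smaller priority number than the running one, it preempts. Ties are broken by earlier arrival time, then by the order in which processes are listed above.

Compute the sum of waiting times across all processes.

12

Gantt: | P2 0-2 | P1 2-10 | P0 10-24 |
Completion: P0=24  P1=10  P2=2
Waiting = turnaround − burst: P0=10, P1=2, P2=0
Total waiting = 10 + 2 + 0 = 12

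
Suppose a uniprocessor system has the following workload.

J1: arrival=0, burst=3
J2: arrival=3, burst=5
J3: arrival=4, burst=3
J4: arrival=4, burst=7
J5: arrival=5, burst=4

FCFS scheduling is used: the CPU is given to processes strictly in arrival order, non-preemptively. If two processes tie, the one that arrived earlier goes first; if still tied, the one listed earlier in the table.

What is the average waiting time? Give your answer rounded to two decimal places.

Gantt: | J1 0-3 | J2 3-8 | J3 8-11 | J4 11-18 | J5 18-22 |
Completion: J1=3  J2=8  J3=11  J4=18  J5=22
Turnaround (C−A): J1=3  J2=5  J3=7  J4=14  J5=17
Waiting times: J1=0, J2=0, J3=4, J4=7, J5=13
Average waiting = (0+0+4+7+13) / 5 = 24/5 = 4.80

4.80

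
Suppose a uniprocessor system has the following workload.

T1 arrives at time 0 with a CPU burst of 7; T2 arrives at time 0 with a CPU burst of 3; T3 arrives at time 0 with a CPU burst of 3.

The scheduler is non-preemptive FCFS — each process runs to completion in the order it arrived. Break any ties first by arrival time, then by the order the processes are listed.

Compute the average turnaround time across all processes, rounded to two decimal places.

10.00

Timeline: | T1 0-7 | T2 7-10 | T3 10-13 |
Completion: T1=7  T2=10  T3=13
Turnaround (C−A): T1=7  T2=10  T3=13
Turnaround times: T1=7, T2=10, T3=13
Average turnaround = (7+10+13) / 3 = 30/3 = 10.00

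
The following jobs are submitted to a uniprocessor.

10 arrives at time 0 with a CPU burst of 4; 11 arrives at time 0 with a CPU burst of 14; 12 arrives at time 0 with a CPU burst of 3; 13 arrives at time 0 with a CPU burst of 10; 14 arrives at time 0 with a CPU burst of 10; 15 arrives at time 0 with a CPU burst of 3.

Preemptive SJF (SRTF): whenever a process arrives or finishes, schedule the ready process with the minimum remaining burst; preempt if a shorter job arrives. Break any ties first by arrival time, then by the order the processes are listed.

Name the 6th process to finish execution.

11

Schedule: | 12 0-3 | 15 3-6 | 10 6-10 | 13 10-20 | 14 20-30 | 11 30-44 |
Completion: 10=10  11=44  12=3  13=20  14=30  15=6
Turnaround (C−A): 10=10  11=44  12=3  13=20  14=30  15=6
Finish order: 12 → 15 → 10 → 13 → 14 → 11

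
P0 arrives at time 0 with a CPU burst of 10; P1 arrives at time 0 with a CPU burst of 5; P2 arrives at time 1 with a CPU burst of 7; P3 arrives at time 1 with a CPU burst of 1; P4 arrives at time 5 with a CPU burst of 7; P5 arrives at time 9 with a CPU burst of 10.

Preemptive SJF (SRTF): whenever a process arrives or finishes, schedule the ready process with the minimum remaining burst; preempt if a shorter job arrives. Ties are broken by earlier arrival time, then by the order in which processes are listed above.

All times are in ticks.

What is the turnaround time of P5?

31

Timeline: | P1 0-1 | P3 1-2 | P1 2-6 | P2 6-13 | P4 13-20 | P0 20-30 | P5 30-40 |
Completion: P0=30  P1=6  P2=13  P3=2  P4=20  P5=40
Turnaround(P5) = completion − arrival = 40 − 9 = 31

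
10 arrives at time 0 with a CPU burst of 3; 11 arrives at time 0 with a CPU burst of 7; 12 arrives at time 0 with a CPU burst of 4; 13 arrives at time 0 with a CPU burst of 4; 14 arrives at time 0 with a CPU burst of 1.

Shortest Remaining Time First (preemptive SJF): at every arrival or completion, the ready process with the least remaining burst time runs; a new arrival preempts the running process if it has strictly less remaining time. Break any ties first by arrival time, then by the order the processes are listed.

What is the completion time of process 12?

Gantt: | 14 0-1 | 10 1-4 | 12 4-8 | 13 8-12 | 11 12-19 |
Completion: 10=4  11=19  12=8  13=12  14=1

8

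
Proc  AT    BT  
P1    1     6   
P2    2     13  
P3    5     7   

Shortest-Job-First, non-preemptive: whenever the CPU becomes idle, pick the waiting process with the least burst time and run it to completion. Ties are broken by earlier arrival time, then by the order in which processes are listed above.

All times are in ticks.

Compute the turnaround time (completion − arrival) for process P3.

Gantt: | idle 0-1 | P1 1-7 | P3 7-14 | P2 14-27 |
Completion: P1=7  P2=27  P3=14
Turnaround (C−A): P1=6  P2=25  P3=9
Turnaround(P3) = completion − arrival = 14 − 5 = 9

9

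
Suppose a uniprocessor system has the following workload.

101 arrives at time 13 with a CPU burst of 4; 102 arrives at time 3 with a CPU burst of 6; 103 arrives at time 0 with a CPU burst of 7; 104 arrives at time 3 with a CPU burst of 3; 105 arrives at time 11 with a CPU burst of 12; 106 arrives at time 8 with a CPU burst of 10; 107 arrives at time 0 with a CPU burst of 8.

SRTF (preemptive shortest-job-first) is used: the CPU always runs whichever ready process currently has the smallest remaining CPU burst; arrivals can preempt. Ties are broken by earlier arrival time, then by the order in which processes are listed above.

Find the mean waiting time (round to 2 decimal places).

11.43

Gantt: | 103 0-3 | 104 3-6 | 103 6-10 | 102 10-16 | 101 16-20 | 107 20-28 | 106 28-38 | 105 38-50 |
Completion: 101=20  102=16  103=10  104=6  105=50  106=38  107=28
Turnaround (C−A): 101=7  102=13  103=10  104=3  105=39  106=30  107=28
Waiting times: 101=3, 102=7, 103=3, 104=0, 105=27, 106=20, 107=20
Average waiting = (3+7+3+0+27+20+20) / 7 = 80/7 = 11.43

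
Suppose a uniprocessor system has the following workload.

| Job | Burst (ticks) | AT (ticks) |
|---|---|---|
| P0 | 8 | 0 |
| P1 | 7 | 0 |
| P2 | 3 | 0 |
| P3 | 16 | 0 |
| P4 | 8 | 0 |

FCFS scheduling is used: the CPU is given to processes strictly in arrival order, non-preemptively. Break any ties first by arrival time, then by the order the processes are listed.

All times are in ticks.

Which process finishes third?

Gantt: | P0 0-8 | P1 8-15 | P2 15-18 | P3 18-34 | P4 34-42 |
Completion: P0=8  P1=15  P2=18  P3=34  P4=42
Turnaround (C−A): P0=8  P1=15  P2=18  P3=34  P4=42
Finish order: P0 → P1 → P2 → P3 → P4

P2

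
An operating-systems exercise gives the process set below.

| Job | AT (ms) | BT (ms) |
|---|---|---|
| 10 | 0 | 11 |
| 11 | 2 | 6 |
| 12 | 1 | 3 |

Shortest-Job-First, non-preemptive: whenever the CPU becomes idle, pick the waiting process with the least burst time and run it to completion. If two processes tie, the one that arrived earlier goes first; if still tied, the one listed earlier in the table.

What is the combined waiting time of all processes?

22

Timeline: | 10 0-11 | 12 11-14 | 11 14-20 |
Completion: 10=11  11=20  12=14
Turnaround (C−A): 10=11  11=18  12=13
Waiting = turnaround − burst: 10=0, 11=12, 12=10
Total waiting = 0 + 12 + 10 = 22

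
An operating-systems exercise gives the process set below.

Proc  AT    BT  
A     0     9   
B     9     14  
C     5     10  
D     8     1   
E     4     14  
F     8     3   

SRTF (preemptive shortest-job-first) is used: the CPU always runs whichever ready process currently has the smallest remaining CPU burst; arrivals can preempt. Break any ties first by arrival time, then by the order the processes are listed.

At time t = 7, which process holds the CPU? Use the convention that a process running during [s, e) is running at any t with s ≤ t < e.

Gantt: | A 0-9 | D 9-10 | F 10-13 | C 13-23 | E 23-37 | B 37-51 |
Completion: A=9  B=51  C=23  D=10  E=37  F=13
Turnaround (C−A): A=9  B=42  C=18  D=2  E=33  F=5

A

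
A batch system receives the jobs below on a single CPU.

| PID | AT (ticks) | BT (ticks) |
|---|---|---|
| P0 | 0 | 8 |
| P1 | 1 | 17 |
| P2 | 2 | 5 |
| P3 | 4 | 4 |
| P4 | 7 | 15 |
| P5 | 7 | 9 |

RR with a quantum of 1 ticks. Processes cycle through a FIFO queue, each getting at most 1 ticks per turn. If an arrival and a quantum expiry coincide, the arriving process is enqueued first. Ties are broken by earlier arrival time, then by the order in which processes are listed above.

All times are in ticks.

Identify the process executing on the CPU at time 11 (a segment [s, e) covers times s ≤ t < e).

Timeline: | P0 0-1 | P1 1-2 | P0 2-3 | P2 3-4 | P1 4-5 | P0 5-6 | P3 6-7 | P2 7-8 | P1 8-9 | P0 9-10 | P4 10-11 | P5 11-12 | P3 12-13 | P2 13-14 | P1 14-15 | P0 15-16 | P4 16-17 | P5 17-18 | P3 18-19 | P2 19-20 | P1 20-21 | P0 21-22 | P4 22-23 | P5 23-24 | P3 24-25 | P2 25-26 | P1 26-27 | P0 27-28 | P4 28-29 | P5 29-30 | P1 30-31 | P0 31-32 | P4 32-33 | P5 33-34 | P1 34-35 | P4 35-36 | P5 36-37 | P1 37-38 | P4 38-39 | P5 39-40 | P1 40-41 | P4 41-42 | P5 42-43 | P1 43-44 | P4 44-45 | P5 45-46 | P1 46-47 | P4 47-48 | P1 48-49 | P4 49-50 | P1 50-51 | P4 51-52 | P1 52-53 | P4 53-54 | P1 54-55 | P4 55-56 | P1 56-57 | P4 57-58 |
Completion: P0=32  P1=57  P2=26  P3=25  P4=58  P5=46
Turnaround (C−A): P0=32  P1=56  P2=24  P3=21  P4=51  P5=39

P5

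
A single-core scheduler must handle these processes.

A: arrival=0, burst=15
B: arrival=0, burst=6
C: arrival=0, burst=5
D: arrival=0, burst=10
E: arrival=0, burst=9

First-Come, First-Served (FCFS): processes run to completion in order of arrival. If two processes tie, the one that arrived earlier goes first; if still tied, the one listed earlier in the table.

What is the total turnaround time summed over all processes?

143

Gantt: | A 0-15 | B 15-21 | C 21-26 | D 26-36 | E 36-45 |
Completion: A=15  B=21  C=26  D=36  E=45
Turnaround = completion − arrival: A=15, B=21, C=26, D=36, E=45
Total turnaround = 15 + 21 + 26 + 36 + 45 = 143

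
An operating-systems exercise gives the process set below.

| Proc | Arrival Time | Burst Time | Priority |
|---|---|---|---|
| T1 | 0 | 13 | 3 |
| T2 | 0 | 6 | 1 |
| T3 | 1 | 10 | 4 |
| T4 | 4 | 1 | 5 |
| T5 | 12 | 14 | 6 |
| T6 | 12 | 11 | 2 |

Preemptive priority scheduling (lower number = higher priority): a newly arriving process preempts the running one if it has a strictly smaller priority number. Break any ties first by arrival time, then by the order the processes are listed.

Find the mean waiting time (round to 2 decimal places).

Gantt: | T2 0-6 | T1 6-12 | T6 12-23 | T1 23-30 | T3 30-40 | T4 40-41 | T5 41-55 |
Completion: T1=30  T2=6  T3=40  T4=41  T5=55  T6=23
Waiting times: T1=17, T2=0, T3=29, T4=36, T5=29, T6=0
Average waiting = (17+0+29+36+29+0) / 6 = 111/6 = 18.50

18.50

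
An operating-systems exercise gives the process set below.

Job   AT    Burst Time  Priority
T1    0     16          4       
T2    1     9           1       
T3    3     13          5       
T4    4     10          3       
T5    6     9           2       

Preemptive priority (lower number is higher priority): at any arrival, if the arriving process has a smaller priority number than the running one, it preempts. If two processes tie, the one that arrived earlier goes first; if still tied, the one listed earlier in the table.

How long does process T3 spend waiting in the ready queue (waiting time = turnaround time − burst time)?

41

Gantt: | T1 0-1 | T2 1-10 | T5 10-19 | T4 19-29 | T1 29-44 | T3 44-57 |
Completion: T1=44  T2=10  T3=57  T4=29  T5=19
Turnaround (C−A): T1=44  T2=9  T3=54  T4=25  T5=13
Waiting(T3) = turnaround − burst = 54 − 13 = 41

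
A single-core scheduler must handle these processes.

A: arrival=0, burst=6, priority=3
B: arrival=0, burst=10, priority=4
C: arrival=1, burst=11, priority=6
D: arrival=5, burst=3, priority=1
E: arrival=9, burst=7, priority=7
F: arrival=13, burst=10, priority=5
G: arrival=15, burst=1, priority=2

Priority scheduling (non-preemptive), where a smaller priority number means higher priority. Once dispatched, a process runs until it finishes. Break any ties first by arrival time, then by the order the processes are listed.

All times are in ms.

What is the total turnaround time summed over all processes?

130

Gantt: | A 0-6 | D 6-9 | B 9-19 | G 19-20 | F 20-30 | C 30-41 | E 41-48 |
Completion: A=6  B=19  C=41  D=9  E=48  F=30  G=20
Turnaround (C−A): A=6  B=19  C=40  D=4  E=39  F=17  G=5
Turnaround = completion − arrival: A=6, B=19, C=40, D=4, E=39, F=17, G=5
Total turnaround = 6 + 19 + 40 + 4 + 39 + 17 + 5 = 130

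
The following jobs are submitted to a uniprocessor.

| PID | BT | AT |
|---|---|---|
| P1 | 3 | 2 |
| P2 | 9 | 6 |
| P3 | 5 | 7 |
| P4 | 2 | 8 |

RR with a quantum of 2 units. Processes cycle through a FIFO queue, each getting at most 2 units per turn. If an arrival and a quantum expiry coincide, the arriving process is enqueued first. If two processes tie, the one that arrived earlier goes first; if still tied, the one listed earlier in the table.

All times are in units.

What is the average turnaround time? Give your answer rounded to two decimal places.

Schedule: | idle 0-2 | P1 2-5 | idle 5-6 | P2 6-8 | P3 8-10 | P4 10-12 | P2 12-14 | P3 14-16 | P2 16-18 | P3 18-19 | P2 19-22 |
Completion: P1=5  P2=22  P3=19  P4=12
Turnaround (C−A): P1=3  P2=16  P3=12  P4=4
Turnaround times: P1=3, P2=16, P3=12, P4=4
Average turnaround = (3+16+12+4) / 4 = 35/4 = 8.75

8.75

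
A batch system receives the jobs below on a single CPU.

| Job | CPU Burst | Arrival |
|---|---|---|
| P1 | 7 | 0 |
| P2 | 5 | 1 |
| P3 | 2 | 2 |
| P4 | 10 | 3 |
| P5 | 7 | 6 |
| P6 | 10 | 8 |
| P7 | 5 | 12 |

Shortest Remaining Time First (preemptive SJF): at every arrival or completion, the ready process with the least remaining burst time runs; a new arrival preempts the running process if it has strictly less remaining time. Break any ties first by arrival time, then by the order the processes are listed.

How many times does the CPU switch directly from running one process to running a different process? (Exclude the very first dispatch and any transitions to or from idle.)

Gantt: | P1 0-1 | P2 1-2 | P3 2-4 | P2 4-8 | P1 8-14 | P7 14-19 | P5 19-26 | P4 26-36 | P6 36-46 |
Completion: P1=14  P2=8  P3=4  P4=36  P5=26  P6=46  P7=19

8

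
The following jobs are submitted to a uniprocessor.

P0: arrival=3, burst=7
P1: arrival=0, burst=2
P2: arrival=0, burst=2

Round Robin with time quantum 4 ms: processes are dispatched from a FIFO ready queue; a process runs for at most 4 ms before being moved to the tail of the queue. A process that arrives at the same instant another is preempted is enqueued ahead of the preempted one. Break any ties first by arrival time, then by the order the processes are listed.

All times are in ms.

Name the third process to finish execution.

P0

Gantt: | P1 0-2 | P2 2-4 | P0 4-11 |
Completion: P0=11  P1=2  P2=4
Turnaround (C−A): P0=8  P1=2  P2=4
Finish order: P1 → P2 → P0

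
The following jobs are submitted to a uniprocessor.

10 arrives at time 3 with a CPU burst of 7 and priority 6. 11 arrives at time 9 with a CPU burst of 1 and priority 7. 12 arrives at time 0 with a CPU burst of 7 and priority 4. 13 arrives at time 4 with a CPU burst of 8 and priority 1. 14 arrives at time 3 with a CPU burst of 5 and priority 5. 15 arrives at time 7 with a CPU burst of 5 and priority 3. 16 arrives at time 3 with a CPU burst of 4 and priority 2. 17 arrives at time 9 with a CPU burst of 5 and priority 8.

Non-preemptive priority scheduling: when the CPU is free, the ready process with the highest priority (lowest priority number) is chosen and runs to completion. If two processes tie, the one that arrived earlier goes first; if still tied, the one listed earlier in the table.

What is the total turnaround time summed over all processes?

171

Schedule: | 12 0-7 | 13 7-15 | 16 15-19 | 15 19-24 | 14 24-29 | 10 29-36 | 11 36-37 | 17 37-42 |
Completion: 10=36  11=37  12=7  13=15  14=29  15=24  16=19  17=42
Turnaround (C−A): 10=33  11=28  12=7  13=11  14=26  15=17  16=16  17=33
Turnaround = completion − arrival: 10=33, 11=28, 12=7, 13=11, 14=26, 15=17, 16=16, 17=33
Total turnaround = 33 + 28 + 7 + 11 + 26 + 17 + 16 + 33 = 171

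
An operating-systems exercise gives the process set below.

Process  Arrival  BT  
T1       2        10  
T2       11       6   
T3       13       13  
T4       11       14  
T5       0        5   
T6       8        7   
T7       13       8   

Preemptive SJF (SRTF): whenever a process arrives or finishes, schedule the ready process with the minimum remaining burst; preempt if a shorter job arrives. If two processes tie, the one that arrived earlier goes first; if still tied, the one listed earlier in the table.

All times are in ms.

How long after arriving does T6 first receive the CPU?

Gantt: | T5 0-5 | T1 5-15 | T2 15-21 | T6 21-28 | T7 28-36 | T3 36-49 | T4 49-63 |
Completion: T1=15  T2=21  T3=49  T4=63  T5=5  T6=28  T7=36
Turnaround (C−A): T1=13  T2=10  T3=36  T4=52  T5=5  T6=20  T7=23
Response(T6) = first start − arrival = 21 − 8 = 13

13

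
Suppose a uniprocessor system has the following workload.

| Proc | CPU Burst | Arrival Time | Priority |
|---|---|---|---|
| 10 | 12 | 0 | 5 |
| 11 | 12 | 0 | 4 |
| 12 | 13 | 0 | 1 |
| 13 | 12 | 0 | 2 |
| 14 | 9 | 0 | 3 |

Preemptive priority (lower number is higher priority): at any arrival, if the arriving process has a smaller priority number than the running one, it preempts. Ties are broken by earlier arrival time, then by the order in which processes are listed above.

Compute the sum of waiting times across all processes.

Gantt: | 12 0-13 | 13 13-25 | 14 25-34 | 11 34-46 | 10 46-58 |
Completion: 10=58  11=46  12=13  13=25  14=34
Turnaround (C−A): 10=58  11=46  12=13  13=25  14=34
Waiting = turnaround − burst: 10=46, 11=34, 12=0, 13=13, 14=25
Total waiting = 46 + 34 + 0 + 13 + 25 = 118

118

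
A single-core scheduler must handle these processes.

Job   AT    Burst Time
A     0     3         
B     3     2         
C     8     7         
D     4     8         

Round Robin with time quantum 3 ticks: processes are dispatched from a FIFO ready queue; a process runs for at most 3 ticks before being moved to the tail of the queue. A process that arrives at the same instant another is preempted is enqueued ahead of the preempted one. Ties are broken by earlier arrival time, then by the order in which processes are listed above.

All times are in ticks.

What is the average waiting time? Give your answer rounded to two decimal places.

3.00

Schedule: | A 0-3 | B 3-5 | D 5-8 | C 8-11 | D 11-14 | C 14-17 | D 17-19 | C 19-20 |
Completion: A=3  B=5  C=20  D=19
Turnaround (C−A): A=3  B=2  C=12  D=15
Waiting times: A=0, B=0, C=5, D=7
Average waiting = (0+0+5+7) / 4 = 12/4 = 3.00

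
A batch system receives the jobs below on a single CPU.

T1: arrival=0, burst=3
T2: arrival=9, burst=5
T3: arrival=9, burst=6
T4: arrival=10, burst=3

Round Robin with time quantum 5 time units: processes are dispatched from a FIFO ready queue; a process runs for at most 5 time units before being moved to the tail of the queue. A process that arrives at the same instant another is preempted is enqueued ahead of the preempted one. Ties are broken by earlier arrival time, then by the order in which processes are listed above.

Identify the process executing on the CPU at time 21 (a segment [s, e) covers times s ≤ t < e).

Gantt: | T1 0-3 | idle 3-9 | T2 9-14 | T3 14-19 | T4 19-22 | T3 22-23 |
Completion: T1=3  T2=14  T3=23  T4=22

T4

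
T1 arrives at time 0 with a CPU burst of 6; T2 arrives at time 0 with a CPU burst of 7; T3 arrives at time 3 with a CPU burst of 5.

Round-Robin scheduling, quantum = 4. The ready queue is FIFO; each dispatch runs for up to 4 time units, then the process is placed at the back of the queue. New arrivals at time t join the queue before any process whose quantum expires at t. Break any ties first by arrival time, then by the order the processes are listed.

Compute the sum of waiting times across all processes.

28

Timeline: | T1 0-4 | T2 4-8 | T3 8-12 | T1 12-14 | T2 14-17 | T3 17-18 |
Completion: T1=14  T2=17  T3=18
Turnaround (C−A): T1=14  T2=17  T3=15
Waiting = turnaround − burst: T1=8, T2=10, T3=10
Total waiting = 8 + 10 + 10 = 28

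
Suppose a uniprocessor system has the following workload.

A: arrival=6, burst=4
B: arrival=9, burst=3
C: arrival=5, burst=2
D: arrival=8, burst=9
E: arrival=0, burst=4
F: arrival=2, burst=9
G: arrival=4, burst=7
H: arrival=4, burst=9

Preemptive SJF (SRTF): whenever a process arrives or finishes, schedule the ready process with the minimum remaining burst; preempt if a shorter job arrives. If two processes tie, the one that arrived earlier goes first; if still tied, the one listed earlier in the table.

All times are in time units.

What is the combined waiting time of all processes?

Timeline: | E 0-4 | G 4-5 | C 5-7 | A 7-11 | B 11-14 | G 14-20 | F 20-29 | H 29-38 | D 38-47 |
Completion: A=11  B=14  C=7  D=47  E=4  F=29  G=20  H=38
Waiting = turnaround − burst: A=1, B=2, C=0, D=30, E=0, F=18, G=9, H=25
Total waiting = 1 + 2 + 0 + 30 + 0 + 18 + 9 + 25 = 85

85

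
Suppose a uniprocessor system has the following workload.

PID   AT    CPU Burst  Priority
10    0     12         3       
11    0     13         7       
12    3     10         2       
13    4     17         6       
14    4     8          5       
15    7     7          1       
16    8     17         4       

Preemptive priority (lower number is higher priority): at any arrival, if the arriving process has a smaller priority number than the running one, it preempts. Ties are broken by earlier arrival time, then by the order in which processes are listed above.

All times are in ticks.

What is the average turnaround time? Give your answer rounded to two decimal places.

41.71

Timeline: | 10 0-3 | 12 3-7 | 15 7-14 | 12 14-20 | 10 20-29 | 16 29-46 | 14 46-54 | 13 54-71 | 11 71-84 |
Completion: 10=29  11=84  12=20  13=71  14=54  15=14  16=46
Turnaround (C−A): 10=29  11=84  12=17  13=67  14=50  15=7  16=38
Turnaround times: 10=29, 11=84, 12=17, 13=67, 14=50, 15=7, 16=38
Average turnaround = (29+84+17+67+50+7+38) / 7 = 292/7 = 41.71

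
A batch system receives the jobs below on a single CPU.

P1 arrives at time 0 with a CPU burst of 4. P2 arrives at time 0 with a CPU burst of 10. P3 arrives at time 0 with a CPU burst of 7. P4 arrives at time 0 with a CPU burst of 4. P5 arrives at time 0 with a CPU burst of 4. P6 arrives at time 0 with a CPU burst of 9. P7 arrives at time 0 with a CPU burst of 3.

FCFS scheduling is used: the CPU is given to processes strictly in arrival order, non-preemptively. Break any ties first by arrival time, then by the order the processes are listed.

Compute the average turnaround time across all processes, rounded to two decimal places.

24.57

Schedule: | P1 0-4 | P2 4-14 | P3 14-21 | P4 21-25 | P5 25-29 | P6 29-38 | P7 38-41 |
Completion: P1=4  P2=14  P3=21  P4=25  P5=29  P6=38  P7=41
Turnaround (C−A): P1=4  P2=14  P3=21  P4=25  P5=29  P6=38  P7=41
Turnaround times: P1=4, P2=14, P3=21, P4=25, P5=29, P6=38, P7=41
Average turnaround = (4+14+21+25+29+38+41) / 7 = 172/7 = 24.57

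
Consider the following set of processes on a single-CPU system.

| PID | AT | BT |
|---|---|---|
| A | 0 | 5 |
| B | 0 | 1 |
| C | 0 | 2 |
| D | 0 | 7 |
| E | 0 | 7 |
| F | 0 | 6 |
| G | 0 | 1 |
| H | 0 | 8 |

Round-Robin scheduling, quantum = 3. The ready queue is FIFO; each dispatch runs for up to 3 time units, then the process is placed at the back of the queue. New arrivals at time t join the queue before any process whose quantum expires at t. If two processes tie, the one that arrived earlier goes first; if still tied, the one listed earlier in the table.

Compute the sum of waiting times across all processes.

Timeline: | A 0-3 | B 3-4 | C 4-6 | D 6-9 | E 9-12 | F 12-15 | G 15-16 | H 16-19 | A 19-21 | D 21-24 | E 24-27 | F 27-30 | H 30-33 | D 33-34 | E 34-35 | H 35-37 |
Completion: A=21  B=4  C=6  D=34  E=35  F=30  G=16  H=37
Turnaround (C−A): A=21  B=4  C=6  D=34  E=35  F=30  G=16  H=37
Waiting = turnaround − burst: A=16, B=3, C=4, D=27, E=28, F=24, G=15, H=29
Total waiting = 16 + 3 + 4 + 27 + 28 + 24 + 15 + 29 = 146

146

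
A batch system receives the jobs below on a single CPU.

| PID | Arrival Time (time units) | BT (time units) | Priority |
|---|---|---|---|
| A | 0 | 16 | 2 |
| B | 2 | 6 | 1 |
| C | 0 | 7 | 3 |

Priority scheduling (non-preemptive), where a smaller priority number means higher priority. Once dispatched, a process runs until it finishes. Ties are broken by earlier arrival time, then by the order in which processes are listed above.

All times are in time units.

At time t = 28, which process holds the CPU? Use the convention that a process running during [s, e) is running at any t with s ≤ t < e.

Timeline: | A 0-16 | B 16-22 | C 22-29 |
Completion: A=16  B=22  C=29

C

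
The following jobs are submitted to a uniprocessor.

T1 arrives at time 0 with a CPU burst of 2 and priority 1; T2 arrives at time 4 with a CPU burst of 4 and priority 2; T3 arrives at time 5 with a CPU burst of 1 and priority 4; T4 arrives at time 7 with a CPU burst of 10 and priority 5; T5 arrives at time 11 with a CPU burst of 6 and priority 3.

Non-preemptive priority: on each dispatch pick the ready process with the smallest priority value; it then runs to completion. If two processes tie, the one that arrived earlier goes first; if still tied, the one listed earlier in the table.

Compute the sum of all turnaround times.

Schedule: | T1 0-2 | idle 2-4 | T2 4-8 | T3 8-9 | T4 9-19 | T5 19-25 |
Completion: T1=2  T2=8  T3=9  T4=19  T5=25
Turnaround (C−A): T1=2  T2=4  T3=4  T4=12  T5=14
Turnaround = completion − arrival: T1=2, T2=4, T3=4, T4=12, T5=14
Total turnaround = 2 + 4 + 4 + 12 + 14 = 36

36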